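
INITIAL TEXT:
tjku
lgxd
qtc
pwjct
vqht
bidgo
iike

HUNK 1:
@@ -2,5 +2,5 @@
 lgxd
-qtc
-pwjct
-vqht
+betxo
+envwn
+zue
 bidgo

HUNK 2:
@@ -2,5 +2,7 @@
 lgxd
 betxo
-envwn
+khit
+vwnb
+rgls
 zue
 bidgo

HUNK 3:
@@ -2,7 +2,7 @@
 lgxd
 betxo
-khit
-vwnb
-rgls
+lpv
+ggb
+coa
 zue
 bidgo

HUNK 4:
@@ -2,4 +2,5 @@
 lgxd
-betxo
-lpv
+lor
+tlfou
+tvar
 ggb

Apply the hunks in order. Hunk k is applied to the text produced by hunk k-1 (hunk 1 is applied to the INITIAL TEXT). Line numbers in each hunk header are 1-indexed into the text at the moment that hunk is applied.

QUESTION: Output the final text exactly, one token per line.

Answer: tjku
lgxd
lor
tlfou
tvar
ggb
coa
zue
bidgo
iike

Derivation:
Hunk 1: at line 2 remove [qtc,pwjct,vqht] add [betxo,envwn,zue] -> 7 lines: tjku lgxd betxo envwn zue bidgo iike
Hunk 2: at line 2 remove [envwn] add [khit,vwnb,rgls] -> 9 lines: tjku lgxd betxo khit vwnb rgls zue bidgo iike
Hunk 3: at line 2 remove [khit,vwnb,rgls] add [lpv,ggb,coa] -> 9 lines: tjku lgxd betxo lpv ggb coa zue bidgo iike
Hunk 4: at line 2 remove [betxo,lpv] add [lor,tlfou,tvar] -> 10 lines: tjku lgxd lor tlfou tvar ggb coa zue bidgo iike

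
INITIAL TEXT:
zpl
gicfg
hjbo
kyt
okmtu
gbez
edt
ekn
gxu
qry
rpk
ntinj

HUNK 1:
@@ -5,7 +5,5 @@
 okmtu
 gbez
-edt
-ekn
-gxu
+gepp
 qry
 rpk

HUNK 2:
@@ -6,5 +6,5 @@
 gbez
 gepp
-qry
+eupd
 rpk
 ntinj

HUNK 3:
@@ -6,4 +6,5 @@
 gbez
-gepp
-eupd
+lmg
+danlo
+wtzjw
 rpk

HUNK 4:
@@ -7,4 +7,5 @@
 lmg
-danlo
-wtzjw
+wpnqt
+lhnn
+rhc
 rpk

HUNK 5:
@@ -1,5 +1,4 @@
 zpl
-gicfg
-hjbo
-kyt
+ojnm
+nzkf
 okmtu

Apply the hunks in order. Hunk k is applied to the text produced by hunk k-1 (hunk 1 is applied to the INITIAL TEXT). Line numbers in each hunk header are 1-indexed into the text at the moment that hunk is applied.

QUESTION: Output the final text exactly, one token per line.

Hunk 1: at line 5 remove [edt,ekn,gxu] add [gepp] -> 10 lines: zpl gicfg hjbo kyt okmtu gbez gepp qry rpk ntinj
Hunk 2: at line 6 remove [qry] add [eupd] -> 10 lines: zpl gicfg hjbo kyt okmtu gbez gepp eupd rpk ntinj
Hunk 3: at line 6 remove [gepp,eupd] add [lmg,danlo,wtzjw] -> 11 lines: zpl gicfg hjbo kyt okmtu gbez lmg danlo wtzjw rpk ntinj
Hunk 4: at line 7 remove [danlo,wtzjw] add [wpnqt,lhnn,rhc] -> 12 lines: zpl gicfg hjbo kyt okmtu gbez lmg wpnqt lhnn rhc rpk ntinj
Hunk 5: at line 1 remove [gicfg,hjbo,kyt] add [ojnm,nzkf] -> 11 lines: zpl ojnm nzkf okmtu gbez lmg wpnqt lhnn rhc rpk ntinj

Answer: zpl
ojnm
nzkf
okmtu
gbez
lmg
wpnqt
lhnn
rhc
rpk
ntinj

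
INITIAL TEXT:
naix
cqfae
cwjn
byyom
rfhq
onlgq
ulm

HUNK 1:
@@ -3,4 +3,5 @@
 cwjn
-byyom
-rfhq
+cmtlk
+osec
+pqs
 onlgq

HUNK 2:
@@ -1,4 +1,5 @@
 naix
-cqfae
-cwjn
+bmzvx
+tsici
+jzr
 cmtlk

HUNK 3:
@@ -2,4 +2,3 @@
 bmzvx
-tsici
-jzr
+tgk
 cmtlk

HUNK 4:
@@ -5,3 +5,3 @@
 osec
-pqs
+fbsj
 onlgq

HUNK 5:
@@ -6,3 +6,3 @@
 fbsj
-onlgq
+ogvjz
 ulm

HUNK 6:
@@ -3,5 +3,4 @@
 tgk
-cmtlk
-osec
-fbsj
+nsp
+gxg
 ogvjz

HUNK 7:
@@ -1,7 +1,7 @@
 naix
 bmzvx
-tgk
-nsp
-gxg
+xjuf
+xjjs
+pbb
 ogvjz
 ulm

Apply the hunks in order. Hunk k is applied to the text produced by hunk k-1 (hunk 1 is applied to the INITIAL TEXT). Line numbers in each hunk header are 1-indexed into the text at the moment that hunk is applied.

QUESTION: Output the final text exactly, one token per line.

Hunk 1: at line 3 remove [byyom,rfhq] add [cmtlk,osec,pqs] -> 8 lines: naix cqfae cwjn cmtlk osec pqs onlgq ulm
Hunk 2: at line 1 remove [cqfae,cwjn] add [bmzvx,tsici,jzr] -> 9 lines: naix bmzvx tsici jzr cmtlk osec pqs onlgq ulm
Hunk 3: at line 2 remove [tsici,jzr] add [tgk] -> 8 lines: naix bmzvx tgk cmtlk osec pqs onlgq ulm
Hunk 4: at line 5 remove [pqs] add [fbsj] -> 8 lines: naix bmzvx tgk cmtlk osec fbsj onlgq ulm
Hunk 5: at line 6 remove [onlgq] add [ogvjz] -> 8 lines: naix bmzvx tgk cmtlk osec fbsj ogvjz ulm
Hunk 6: at line 3 remove [cmtlk,osec,fbsj] add [nsp,gxg] -> 7 lines: naix bmzvx tgk nsp gxg ogvjz ulm
Hunk 7: at line 1 remove [tgk,nsp,gxg] add [xjuf,xjjs,pbb] -> 7 lines: naix bmzvx xjuf xjjs pbb ogvjz ulm

Answer: naix
bmzvx
xjuf
xjjs
pbb
ogvjz
ulm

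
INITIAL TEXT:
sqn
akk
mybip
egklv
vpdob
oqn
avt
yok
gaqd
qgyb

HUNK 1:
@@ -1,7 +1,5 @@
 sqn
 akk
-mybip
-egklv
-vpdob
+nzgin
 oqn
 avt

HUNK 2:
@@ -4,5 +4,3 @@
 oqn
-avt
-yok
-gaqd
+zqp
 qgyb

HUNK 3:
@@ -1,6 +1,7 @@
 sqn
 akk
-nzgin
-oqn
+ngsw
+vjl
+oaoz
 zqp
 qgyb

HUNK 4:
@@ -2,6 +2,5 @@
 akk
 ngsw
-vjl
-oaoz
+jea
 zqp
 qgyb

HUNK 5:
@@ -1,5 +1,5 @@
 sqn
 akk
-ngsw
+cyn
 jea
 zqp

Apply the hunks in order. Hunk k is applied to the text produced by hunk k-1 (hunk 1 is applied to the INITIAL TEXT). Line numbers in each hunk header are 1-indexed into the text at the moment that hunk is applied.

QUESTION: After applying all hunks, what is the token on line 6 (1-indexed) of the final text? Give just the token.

Answer: qgyb

Derivation:
Hunk 1: at line 1 remove [mybip,egklv,vpdob] add [nzgin] -> 8 lines: sqn akk nzgin oqn avt yok gaqd qgyb
Hunk 2: at line 4 remove [avt,yok,gaqd] add [zqp] -> 6 lines: sqn akk nzgin oqn zqp qgyb
Hunk 3: at line 1 remove [nzgin,oqn] add [ngsw,vjl,oaoz] -> 7 lines: sqn akk ngsw vjl oaoz zqp qgyb
Hunk 4: at line 2 remove [vjl,oaoz] add [jea] -> 6 lines: sqn akk ngsw jea zqp qgyb
Hunk 5: at line 1 remove [ngsw] add [cyn] -> 6 lines: sqn akk cyn jea zqp qgyb
Final line 6: qgyb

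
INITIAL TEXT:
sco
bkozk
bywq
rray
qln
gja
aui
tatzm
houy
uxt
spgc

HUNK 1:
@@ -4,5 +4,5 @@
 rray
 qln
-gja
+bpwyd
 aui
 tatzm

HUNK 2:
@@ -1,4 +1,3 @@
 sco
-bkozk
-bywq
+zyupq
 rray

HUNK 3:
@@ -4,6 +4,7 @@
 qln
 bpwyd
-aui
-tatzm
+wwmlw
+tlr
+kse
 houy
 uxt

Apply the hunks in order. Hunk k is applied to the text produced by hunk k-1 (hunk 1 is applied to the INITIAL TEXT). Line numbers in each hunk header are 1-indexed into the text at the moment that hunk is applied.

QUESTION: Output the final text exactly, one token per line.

Hunk 1: at line 4 remove [gja] add [bpwyd] -> 11 lines: sco bkozk bywq rray qln bpwyd aui tatzm houy uxt spgc
Hunk 2: at line 1 remove [bkozk,bywq] add [zyupq] -> 10 lines: sco zyupq rray qln bpwyd aui tatzm houy uxt spgc
Hunk 3: at line 4 remove [aui,tatzm] add [wwmlw,tlr,kse] -> 11 lines: sco zyupq rray qln bpwyd wwmlw tlr kse houy uxt spgc

Answer: sco
zyupq
rray
qln
bpwyd
wwmlw
tlr
kse
houy
uxt
spgc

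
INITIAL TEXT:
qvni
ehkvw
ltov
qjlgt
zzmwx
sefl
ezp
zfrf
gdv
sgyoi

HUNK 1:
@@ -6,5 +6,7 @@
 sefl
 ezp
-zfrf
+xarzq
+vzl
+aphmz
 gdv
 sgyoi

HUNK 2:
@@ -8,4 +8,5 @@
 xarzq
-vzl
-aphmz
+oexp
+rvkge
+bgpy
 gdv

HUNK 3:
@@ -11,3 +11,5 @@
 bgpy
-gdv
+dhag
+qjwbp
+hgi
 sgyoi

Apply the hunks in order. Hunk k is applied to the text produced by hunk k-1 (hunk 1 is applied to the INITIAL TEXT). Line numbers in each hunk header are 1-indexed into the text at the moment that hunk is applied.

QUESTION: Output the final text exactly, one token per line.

Answer: qvni
ehkvw
ltov
qjlgt
zzmwx
sefl
ezp
xarzq
oexp
rvkge
bgpy
dhag
qjwbp
hgi
sgyoi

Derivation:
Hunk 1: at line 6 remove [zfrf] add [xarzq,vzl,aphmz] -> 12 lines: qvni ehkvw ltov qjlgt zzmwx sefl ezp xarzq vzl aphmz gdv sgyoi
Hunk 2: at line 8 remove [vzl,aphmz] add [oexp,rvkge,bgpy] -> 13 lines: qvni ehkvw ltov qjlgt zzmwx sefl ezp xarzq oexp rvkge bgpy gdv sgyoi
Hunk 3: at line 11 remove [gdv] add [dhag,qjwbp,hgi] -> 15 lines: qvni ehkvw ltov qjlgt zzmwx sefl ezp xarzq oexp rvkge bgpy dhag qjwbp hgi sgyoi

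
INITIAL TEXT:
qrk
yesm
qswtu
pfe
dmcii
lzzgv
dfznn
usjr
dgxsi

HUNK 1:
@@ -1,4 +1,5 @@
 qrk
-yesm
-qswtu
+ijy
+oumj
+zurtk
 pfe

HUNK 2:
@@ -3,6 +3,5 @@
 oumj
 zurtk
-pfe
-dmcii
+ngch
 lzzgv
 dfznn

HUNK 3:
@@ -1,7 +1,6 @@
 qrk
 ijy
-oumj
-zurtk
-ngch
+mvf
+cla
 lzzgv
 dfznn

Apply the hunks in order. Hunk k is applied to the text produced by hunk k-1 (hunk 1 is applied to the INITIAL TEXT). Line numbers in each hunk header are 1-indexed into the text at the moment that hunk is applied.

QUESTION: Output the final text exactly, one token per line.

Answer: qrk
ijy
mvf
cla
lzzgv
dfznn
usjr
dgxsi

Derivation:
Hunk 1: at line 1 remove [yesm,qswtu] add [ijy,oumj,zurtk] -> 10 lines: qrk ijy oumj zurtk pfe dmcii lzzgv dfznn usjr dgxsi
Hunk 2: at line 3 remove [pfe,dmcii] add [ngch] -> 9 lines: qrk ijy oumj zurtk ngch lzzgv dfznn usjr dgxsi
Hunk 3: at line 1 remove [oumj,zurtk,ngch] add [mvf,cla] -> 8 lines: qrk ijy mvf cla lzzgv dfznn usjr dgxsi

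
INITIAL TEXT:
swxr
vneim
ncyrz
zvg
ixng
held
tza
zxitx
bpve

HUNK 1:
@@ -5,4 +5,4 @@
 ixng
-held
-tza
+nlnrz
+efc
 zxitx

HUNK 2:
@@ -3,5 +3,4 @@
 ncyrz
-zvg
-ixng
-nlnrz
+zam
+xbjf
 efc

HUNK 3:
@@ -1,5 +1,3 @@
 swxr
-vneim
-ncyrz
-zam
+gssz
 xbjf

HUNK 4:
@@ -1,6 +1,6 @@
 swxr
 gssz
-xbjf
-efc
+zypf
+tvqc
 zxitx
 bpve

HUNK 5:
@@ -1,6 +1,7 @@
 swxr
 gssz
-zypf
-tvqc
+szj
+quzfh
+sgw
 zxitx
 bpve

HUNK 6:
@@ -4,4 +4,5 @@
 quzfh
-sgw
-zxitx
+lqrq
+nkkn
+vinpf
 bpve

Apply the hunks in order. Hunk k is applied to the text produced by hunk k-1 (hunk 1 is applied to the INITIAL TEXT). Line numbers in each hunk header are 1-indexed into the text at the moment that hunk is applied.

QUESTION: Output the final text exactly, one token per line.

Answer: swxr
gssz
szj
quzfh
lqrq
nkkn
vinpf
bpve

Derivation:
Hunk 1: at line 5 remove [held,tza] add [nlnrz,efc] -> 9 lines: swxr vneim ncyrz zvg ixng nlnrz efc zxitx bpve
Hunk 2: at line 3 remove [zvg,ixng,nlnrz] add [zam,xbjf] -> 8 lines: swxr vneim ncyrz zam xbjf efc zxitx bpve
Hunk 3: at line 1 remove [vneim,ncyrz,zam] add [gssz] -> 6 lines: swxr gssz xbjf efc zxitx bpve
Hunk 4: at line 1 remove [xbjf,efc] add [zypf,tvqc] -> 6 lines: swxr gssz zypf tvqc zxitx bpve
Hunk 5: at line 1 remove [zypf,tvqc] add [szj,quzfh,sgw] -> 7 lines: swxr gssz szj quzfh sgw zxitx bpve
Hunk 6: at line 4 remove [sgw,zxitx] add [lqrq,nkkn,vinpf] -> 8 lines: swxr gssz szj quzfh lqrq nkkn vinpf bpve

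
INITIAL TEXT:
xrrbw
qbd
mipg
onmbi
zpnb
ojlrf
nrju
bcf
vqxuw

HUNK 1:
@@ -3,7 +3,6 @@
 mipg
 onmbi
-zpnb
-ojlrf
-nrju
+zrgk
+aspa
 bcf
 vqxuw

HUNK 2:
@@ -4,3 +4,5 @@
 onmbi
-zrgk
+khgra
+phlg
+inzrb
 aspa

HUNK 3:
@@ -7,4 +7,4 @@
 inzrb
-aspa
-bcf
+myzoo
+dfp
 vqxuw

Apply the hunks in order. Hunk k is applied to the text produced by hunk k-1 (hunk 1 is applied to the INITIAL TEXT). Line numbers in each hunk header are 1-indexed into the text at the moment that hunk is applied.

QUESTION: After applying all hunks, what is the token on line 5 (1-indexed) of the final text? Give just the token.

Hunk 1: at line 3 remove [zpnb,ojlrf,nrju] add [zrgk,aspa] -> 8 lines: xrrbw qbd mipg onmbi zrgk aspa bcf vqxuw
Hunk 2: at line 4 remove [zrgk] add [khgra,phlg,inzrb] -> 10 lines: xrrbw qbd mipg onmbi khgra phlg inzrb aspa bcf vqxuw
Hunk 3: at line 7 remove [aspa,bcf] add [myzoo,dfp] -> 10 lines: xrrbw qbd mipg onmbi khgra phlg inzrb myzoo dfp vqxuw
Final line 5: khgra

Answer: khgra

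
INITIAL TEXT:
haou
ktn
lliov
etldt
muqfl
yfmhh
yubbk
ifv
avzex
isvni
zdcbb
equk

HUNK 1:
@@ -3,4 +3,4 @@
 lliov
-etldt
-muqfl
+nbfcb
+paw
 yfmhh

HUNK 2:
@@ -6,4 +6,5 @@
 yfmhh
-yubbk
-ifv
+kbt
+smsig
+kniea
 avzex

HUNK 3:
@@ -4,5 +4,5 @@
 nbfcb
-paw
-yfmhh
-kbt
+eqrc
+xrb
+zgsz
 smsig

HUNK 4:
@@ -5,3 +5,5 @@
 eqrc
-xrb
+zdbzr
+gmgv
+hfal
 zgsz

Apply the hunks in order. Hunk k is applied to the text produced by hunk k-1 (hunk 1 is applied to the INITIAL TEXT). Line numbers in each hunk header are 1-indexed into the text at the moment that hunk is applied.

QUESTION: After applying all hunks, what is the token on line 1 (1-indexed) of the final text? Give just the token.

Answer: haou

Derivation:
Hunk 1: at line 3 remove [etldt,muqfl] add [nbfcb,paw] -> 12 lines: haou ktn lliov nbfcb paw yfmhh yubbk ifv avzex isvni zdcbb equk
Hunk 2: at line 6 remove [yubbk,ifv] add [kbt,smsig,kniea] -> 13 lines: haou ktn lliov nbfcb paw yfmhh kbt smsig kniea avzex isvni zdcbb equk
Hunk 3: at line 4 remove [paw,yfmhh,kbt] add [eqrc,xrb,zgsz] -> 13 lines: haou ktn lliov nbfcb eqrc xrb zgsz smsig kniea avzex isvni zdcbb equk
Hunk 4: at line 5 remove [xrb] add [zdbzr,gmgv,hfal] -> 15 lines: haou ktn lliov nbfcb eqrc zdbzr gmgv hfal zgsz smsig kniea avzex isvni zdcbb equk
Final line 1: haou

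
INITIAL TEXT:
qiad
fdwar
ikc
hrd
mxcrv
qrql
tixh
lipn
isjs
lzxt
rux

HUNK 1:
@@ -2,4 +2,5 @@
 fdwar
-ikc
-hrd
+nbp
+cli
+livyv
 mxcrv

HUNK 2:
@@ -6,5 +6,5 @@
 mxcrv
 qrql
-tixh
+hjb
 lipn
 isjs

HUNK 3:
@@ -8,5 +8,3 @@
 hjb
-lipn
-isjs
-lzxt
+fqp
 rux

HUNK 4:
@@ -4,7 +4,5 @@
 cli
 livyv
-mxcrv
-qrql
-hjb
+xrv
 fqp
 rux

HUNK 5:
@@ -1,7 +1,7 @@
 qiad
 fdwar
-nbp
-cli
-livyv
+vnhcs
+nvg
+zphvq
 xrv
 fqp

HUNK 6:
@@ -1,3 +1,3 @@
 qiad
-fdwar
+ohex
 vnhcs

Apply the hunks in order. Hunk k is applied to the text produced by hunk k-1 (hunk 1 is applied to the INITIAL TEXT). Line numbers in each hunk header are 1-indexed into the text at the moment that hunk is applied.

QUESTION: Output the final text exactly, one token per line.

Hunk 1: at line 2 remove [ikc,hrd] add [nbp,cli,livyv] -> 12 lines: qiad fdwar nbp cli livyv mxcrv qrql tixh lipn isjs lzxt rux
Hunk 2: at line 6 remove [tixh] add [hjb] -> 12 lines: qiad fdwar nbp cli livyv mxcrv qrql hjb lipn isjs lzxt rux
Hunk 3: at line 8 remove [lipn,isjs,lzxt] add [fqp] -> 10 lines: qiad fdwar nbp cli livyv mxcrv qrql hjb fqp rux
Hunk 4: at line 4 remove [mxcrv,qrql,hjb] add [xrv] -> 8 lines: qiad fdwar nbp cli livyv xrv fqp rux
Hunk 5: at line 1 remove [nbp,cli,livyv] add [vnhcs,nvg,zphvq] -> 8 lines: qiad fdwar vnhcs nvg zphvq xrv fqp rux
Hunk 6: at line 1 remove [fdwar] add [ohex] -> 8 lines: qiad ohex vnhcs nvg zphvq xrv fqp rux

Answer: qiad
ohex
vnhcs
nvg
zphvq
xrv
fqp
rux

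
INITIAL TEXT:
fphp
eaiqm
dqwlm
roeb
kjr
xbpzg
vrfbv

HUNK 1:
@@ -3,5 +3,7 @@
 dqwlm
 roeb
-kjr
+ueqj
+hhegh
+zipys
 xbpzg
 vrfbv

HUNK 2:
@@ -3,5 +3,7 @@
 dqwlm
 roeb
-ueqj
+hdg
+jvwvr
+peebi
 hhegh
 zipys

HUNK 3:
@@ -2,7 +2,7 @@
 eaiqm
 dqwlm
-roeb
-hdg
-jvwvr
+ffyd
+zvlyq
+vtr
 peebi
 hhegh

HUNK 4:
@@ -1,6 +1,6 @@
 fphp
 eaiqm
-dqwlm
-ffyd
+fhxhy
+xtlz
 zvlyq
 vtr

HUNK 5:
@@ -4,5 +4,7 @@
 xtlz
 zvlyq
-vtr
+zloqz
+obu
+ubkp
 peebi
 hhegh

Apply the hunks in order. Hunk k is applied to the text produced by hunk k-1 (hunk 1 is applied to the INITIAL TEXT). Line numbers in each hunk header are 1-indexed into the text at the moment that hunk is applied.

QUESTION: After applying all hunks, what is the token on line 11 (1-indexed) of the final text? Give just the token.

Hunk 1: at line 3 remove [kjr] add [ueqj,hhegh,zipys] -> 9 lines: fphp eaiqm dqwlm roeb ueqj hhegh zipys xbpzg vrfbv
Hunk 2: at line 3 remove [ueqj] add [hdg,jvwvr,peebi] -> 11 lines: fphp eaiqm dqwlm roeb hdg jvwvr peebi hhegh zipys xbpzg vrfbv
Hunk 3: at line 2 remove [roeb,hdg,jvwvr] add [ffyd,zvlyq,vtr] -> 11 lines: fphp eaiqm dqwlm ffyd zvlyq vtr peebi hhegh zipys xbpzg vrfbv
Hunk 4: at line 1 remove [dqwlm,ffyd] add [fhxhy,xtlz] -> 11 lines: fphp eaiqm fhxhy xtlz zvlyq vtr peebi hhegh zipys xbpzg vrfbv
Hunk 5: at line 4 remove [vtr] add [zloqz,obu,ubkp] -> 13 lines: fphp eaiqm fhxhy xtlz zvlyq zloqz obu ubkp peebi hhegh zipys xbpzg vrfbv
Final line 11: zipys

Answer: zipys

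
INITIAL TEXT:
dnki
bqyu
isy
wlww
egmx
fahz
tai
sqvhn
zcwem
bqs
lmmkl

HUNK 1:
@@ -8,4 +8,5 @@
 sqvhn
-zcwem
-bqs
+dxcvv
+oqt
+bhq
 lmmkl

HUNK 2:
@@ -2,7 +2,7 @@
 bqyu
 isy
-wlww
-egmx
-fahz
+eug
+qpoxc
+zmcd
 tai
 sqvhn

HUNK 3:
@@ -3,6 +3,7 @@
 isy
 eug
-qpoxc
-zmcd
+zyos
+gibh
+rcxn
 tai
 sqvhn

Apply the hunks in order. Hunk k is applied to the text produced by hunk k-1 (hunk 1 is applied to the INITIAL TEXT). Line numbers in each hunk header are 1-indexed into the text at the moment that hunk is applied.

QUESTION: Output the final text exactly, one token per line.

Hunk 1: at line 8 remove [zcwem,bqs] add [dxcvv,oqt,bhq] -> 12 lines: dnki bqyu isy wlww egmx fahz tai sqvhn dxcvv oqt bhq lmmkl
Hunk 2: at line 2 remove [wlww,egmx,fahz] add [eug,qpoxc,zmcd] -> 12 lines: dnki bqyu isy eug qpoxc zmcd tai sqvhn dxcvv oqt bhq lmmkl
Hunk 3: at line 3 remove [qpoxc,zmcd] add [zyos,gibh,rcxn] -> 13 lines: dnki bqyu isy eug zyos gibh rcxn tai sqvhn dxcvv oqt bhq lmmkl

Answer: dnki
bqyu
isy
eug
zyos
gibh
rcxn
tai
sqvhn
dxcvv
oqt
bhq
lmmkl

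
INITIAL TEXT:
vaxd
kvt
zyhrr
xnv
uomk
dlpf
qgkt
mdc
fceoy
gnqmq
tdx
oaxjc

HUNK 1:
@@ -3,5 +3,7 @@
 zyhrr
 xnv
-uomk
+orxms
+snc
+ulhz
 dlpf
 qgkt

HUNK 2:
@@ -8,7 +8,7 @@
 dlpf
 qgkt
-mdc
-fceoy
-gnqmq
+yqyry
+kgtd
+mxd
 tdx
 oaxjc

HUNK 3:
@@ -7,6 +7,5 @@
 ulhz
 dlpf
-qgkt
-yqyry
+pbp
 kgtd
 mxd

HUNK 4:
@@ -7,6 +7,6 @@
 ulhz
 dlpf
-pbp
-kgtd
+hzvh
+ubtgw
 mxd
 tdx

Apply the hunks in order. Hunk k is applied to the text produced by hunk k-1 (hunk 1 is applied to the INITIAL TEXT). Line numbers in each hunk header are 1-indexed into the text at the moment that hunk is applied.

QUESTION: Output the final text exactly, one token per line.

Hunk 1: at line 3 remove [uomk] add [orxms,snc,ulhz] -> 14 lines: vaxd kvt zyhrr xnv orxms snc ulhz dlpf qgkt mdc fceoy gnqmq tdx oaxjc
Hunk 2: at line 8 remove [mdc,fceoy,gnqmq] add [yqyry,kgtd,mxd] -> 14 lines: vaxd kvt zyhrr xnv orxms snc ulhz dlpf qgkt yqyry kgtd mxd tdx oaxjc
Hunk 3: at line 7 remove [qgkt,yqyry] add [pbp] -> 13 lines: vaxd kvt zyhrr xnv orxms snc ulhz dlpf pbp kgtd mxd tdx oaxjc
Hunk 4: at line 7 remove [pbp,kgtd] add [hzvh,ubtgw] -> 13 lines: vaxd kvt zyhrr xnv orxms snc ulhz dlpf hzvh ubtgw mxd tdx oaxjc

Answer: vaxd
kvt
zyhrr
xnv
orxms
snc
ulhz
dlpf
hzvh
ubtgw
mxd
tdx
oaxjc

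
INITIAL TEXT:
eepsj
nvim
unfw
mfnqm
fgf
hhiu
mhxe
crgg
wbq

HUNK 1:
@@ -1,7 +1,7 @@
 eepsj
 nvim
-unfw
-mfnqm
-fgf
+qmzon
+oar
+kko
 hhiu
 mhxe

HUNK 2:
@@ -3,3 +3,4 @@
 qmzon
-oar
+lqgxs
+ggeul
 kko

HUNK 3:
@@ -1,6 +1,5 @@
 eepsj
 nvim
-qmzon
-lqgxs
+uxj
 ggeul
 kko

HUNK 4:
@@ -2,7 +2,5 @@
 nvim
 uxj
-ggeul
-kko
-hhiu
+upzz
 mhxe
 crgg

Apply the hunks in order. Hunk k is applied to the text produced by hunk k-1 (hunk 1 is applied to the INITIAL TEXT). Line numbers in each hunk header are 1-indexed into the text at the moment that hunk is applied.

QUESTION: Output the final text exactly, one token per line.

Hunk 1: at line 1 remove [unfw,mfnqm,fgf] add [qmzon,oar,kko] -> 9 lines: eepsj nvim qmzon oar kko hhiu mhxe crgg wbq
Hunk 2: at line 3 remove [oar] add [lqgxs,ggeul] -> 10 lines: eepsj nvim qmzon lqgxs ggeul kko hhiu mhxe crgg wbq
Hunk 3: at line 1 remove [qmzon,lqgxs] add [uxj] -> 9 lines: eepsj nvim uxj ggeul kko hhiu mhxe crgg wbq
Hunk 4: at line 2 remove [ggeul,kko,hhiu] add [upzz] -> 7 lines: eepsj nvim uxj upzz mhxe crgg wbq

Answer: eepsj
nvim
uxj
upzz
mhxe
crgg
wbq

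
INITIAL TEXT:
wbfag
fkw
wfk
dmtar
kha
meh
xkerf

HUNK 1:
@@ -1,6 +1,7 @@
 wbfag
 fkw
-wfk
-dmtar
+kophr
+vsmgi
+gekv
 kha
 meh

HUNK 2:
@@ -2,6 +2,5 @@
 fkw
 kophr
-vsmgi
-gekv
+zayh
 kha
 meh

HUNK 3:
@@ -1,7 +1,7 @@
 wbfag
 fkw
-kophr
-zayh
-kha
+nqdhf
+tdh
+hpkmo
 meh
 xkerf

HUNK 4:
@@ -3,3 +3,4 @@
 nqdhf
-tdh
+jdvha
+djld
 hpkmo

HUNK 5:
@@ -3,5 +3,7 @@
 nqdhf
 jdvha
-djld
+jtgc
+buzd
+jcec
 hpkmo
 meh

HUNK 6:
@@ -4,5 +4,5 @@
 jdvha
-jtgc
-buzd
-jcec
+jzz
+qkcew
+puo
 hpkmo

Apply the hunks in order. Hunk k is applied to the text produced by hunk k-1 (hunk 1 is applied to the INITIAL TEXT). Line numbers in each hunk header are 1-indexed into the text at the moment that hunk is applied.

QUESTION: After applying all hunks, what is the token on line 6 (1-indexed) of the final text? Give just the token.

Answer: qkcew

Derivation:
Hunk 1: at line 1 remove [wfk,dmtar] add [kophr,vsmgi,gekv] -> 8 lines: wbfag fkw kophr vsmgi gekv kha meh xkerf
Hunk 2: at line 2 remove [vsmgi,gekv] add [zayh] -> 7 lines: wbfag fkw kophr zayh kha meh xkerf
Hunk 3: at line 1 remove [kophr,zayh,kha] add [nqdhf,tdh,hpkmo] -> 7 lines: wbfag fkw nqdhf tdh hpkmo meh xkerf
Hunk 4: at line 3 remove [tdh] add [jdvha,djld] -> 8 lines: wbfag fkw nqdhf jdvha djld hpkmo meh xkerf
Hunk 5: at line 3 remove [djld] add [jtgc,buzd,jcec] -> 10 lines: wbfag fkw nqdhf jdvha jtgc buzd jcec hpkmo meh xkerf
Hunk 6: at line 4 remove [jtgc,buzd,jcec] add [jzz,qkcew,puo] -> 10 lines: wbfag fkw nqdhf jdvha jzz qkcew puo hpkmo meh xkerf
Final line 6: qkcew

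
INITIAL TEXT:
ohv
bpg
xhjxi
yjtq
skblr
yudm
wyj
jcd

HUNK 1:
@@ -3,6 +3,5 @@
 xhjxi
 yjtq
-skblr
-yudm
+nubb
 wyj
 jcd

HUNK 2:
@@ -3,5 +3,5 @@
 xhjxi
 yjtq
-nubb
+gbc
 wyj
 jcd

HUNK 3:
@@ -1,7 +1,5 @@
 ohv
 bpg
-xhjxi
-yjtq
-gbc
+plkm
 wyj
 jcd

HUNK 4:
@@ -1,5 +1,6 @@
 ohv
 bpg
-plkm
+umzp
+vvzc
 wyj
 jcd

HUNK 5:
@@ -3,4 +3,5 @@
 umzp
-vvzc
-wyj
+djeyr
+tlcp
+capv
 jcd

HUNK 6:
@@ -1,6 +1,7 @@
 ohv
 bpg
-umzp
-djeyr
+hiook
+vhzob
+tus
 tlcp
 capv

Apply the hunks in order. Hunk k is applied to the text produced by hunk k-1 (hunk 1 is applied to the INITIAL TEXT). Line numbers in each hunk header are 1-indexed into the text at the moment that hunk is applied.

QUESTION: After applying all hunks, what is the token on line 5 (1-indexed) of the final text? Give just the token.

Hunk 1: at line 3 remove [skblr,yudm] add [nubb] -> 7 lines: ohv bpg xhjxi yjtq nubb wyj jcd
Hunk 2: at line 3 remove [nubb] add [gbc] -> 7 lines: ohv bpg xhjxi yjtq gbc wyj jcd
Hunk 3: at line 1 remove [xhjxi,yjtq,gbc] add [plkm] -> 5 lines: ohv bpg plkm wyj jcd
Hunk 4: at line 1 remove [plkm] add [umzp,vvzc] -> 6 lines: ohv bpg umzp vvzc wyj jcd
Hunk 5: at line 3 remove [vvzc,wyj] add [djeyr,tlcp,capv] -> 7 lines: ohv bpg umzp djeyr tlcp capv jcd
Hunk 6: at line 1 remove [umzp,djeyr] add [hiook,vhzob,tus] -> 8 lines: ohv bpg hiook vhzob tus tlcp capv jcd
Final line 5: tus

Answer: tus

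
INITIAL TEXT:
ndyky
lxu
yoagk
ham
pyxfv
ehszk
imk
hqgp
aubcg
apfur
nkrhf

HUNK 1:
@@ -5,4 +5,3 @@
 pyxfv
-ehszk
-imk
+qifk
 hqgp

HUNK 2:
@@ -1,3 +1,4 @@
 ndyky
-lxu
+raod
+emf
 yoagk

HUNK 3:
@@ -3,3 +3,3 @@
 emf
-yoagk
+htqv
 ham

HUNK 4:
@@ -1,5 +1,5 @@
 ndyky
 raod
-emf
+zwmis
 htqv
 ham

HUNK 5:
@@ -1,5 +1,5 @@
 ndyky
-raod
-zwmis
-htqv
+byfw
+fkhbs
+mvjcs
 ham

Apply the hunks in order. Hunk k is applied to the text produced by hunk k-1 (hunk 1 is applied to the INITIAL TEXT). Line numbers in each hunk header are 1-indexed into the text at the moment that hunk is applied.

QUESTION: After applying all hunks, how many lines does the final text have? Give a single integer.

Hunk 1: at line 5 remove [ehszk,imk] add [qifk] -> 10 lines: ndyky lxu yoagk ham pyxfv qifk hqgp aubcg apfur nkrhf
Hunk 2: at line 1 remove [lxu] add [raod,emf] -> 11 lines: ndyky raod emf yoagk ham pyxfv qifk hqgp aubcg apfur nkrhf
Hunk 3: at line 3 remove [yoagk] add [htqv] -> 11 lines: ndyky raod emf htqv ham pyxfv qifk hqgp aubcg apfur nkrhf
Hunk 4: at line 1 remove [emf] add [zwmis] -> 11 lines: ndyky raod zwmis htqv ham pyxfv qifk hqgp aubcg apfur nkrhf
Hunk 5: at line 1 remove [raod,zwmis,htqv] add [byfw,fkhbs,mvjcs] -> 11 lines: ndyky byfw fkhbs mvjcs ham pyxfv qifk hqgp aubcg apfur nkrhf
Final line count: 11

Answer: 11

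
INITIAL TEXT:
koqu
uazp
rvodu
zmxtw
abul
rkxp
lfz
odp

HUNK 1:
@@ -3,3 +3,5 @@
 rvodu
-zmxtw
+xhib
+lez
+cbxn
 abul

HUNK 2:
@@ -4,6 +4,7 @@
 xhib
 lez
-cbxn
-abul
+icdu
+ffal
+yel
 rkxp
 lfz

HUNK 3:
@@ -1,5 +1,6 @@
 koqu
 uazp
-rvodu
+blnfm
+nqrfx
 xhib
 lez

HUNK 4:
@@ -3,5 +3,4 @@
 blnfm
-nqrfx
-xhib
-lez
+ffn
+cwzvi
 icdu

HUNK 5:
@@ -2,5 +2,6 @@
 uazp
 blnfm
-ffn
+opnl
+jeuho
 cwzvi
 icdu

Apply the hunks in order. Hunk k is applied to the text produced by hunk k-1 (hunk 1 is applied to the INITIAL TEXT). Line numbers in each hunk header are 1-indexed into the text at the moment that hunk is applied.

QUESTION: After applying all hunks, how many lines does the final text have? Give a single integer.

Answer: 12

Derivation:
Hunk 1: at line 3 remove [zmxtw] add [xhib,lez,cbxn] -> 10 lines: koqu uazp rvodu xhib lez cbxn abul rkxp lfz odp
Hunk 2: at line 4 remove [cbxn,abul] add [icdu,ffal,yel] -> 11 lines: koqu uazp rvodu xhib lez icdu ffal yel rkxp lfz odp
Hunk 3: at line 1 remove [rvodu] add [blnfm,nqrfx] -> 12 lines: koqu uazp blnfm nqrfx xhib lez icdu ffal yel rkxp lfz odp
Hunk 4: at line 3 remove [nqrfx,xhib,lez] add [ffn,cwzvi] -> 11 lines: koqu uazp blnfm ffn cwzvi icdu ffal yel rkxp lfz odp
Hunk 5: at line 2 remove [ffn] add [opnl,jeuho] -> 12 lines: koqu uazp blnfm opnl jeuho cwzvi icdu ffal yel rkxp lfz odp
Final line count: 12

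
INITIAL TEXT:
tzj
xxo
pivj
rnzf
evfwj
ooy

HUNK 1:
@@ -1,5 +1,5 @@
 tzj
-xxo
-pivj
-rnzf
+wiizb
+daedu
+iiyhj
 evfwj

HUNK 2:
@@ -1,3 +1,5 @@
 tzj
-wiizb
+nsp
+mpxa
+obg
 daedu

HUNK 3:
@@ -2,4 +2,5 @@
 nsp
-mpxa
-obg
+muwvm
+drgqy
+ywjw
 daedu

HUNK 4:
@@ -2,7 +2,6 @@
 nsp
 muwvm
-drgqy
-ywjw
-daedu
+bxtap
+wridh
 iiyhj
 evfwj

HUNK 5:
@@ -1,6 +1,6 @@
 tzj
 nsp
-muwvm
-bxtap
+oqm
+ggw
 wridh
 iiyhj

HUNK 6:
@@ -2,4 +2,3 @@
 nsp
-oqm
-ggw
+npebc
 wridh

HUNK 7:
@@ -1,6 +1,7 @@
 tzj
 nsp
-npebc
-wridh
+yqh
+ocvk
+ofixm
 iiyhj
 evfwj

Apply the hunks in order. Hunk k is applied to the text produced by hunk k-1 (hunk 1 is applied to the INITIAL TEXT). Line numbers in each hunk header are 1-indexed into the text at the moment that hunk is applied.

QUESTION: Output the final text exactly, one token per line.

Hunk 1: at line 1 remove [xxo,pivj,rnzf] add [wiizb,daedu,iiyhj] -> 6 lines: tzj wiizb daedu iiyhj evfwj ooy
Hunk 2: at line 1 remove [wiizb] add [nsp,mpxa,obg] -> 8 lines: tzj nsp mpxa obg daedu iiyhj evfwj ooy
Hunk 3: at line 2 remove [mpxa,obg] add [muwvm,drgqy,ywjw] -> 9 lines: tzj nsp muwvm drgqy ywjw daedu iiyhj evfwj ooy
Hunk 4: at line 2 remove [drgqy,ywjw,daedu] add [bxtap,wridh] -> 8 lines: tzj nsp muwvm bxtap wridh iiyhj evfwj ooy
Hunk 5: at line 1 remove [muwvm,bxtap] add [oqm,ggw] -> 8 lines: tzj nsp oqm ggw wridh iiyhj evfwj ooy
Hunk 6: at line 2 remove [oqm,ggw] add [npebc] -> 7 lines: tzj nsp npebc wridh iiyhj evfwj ooy
Hunk 7: at line 1 remove [npebc,wridh] add [yqh,ocvk,ofixm] -> 8 lines: tzj nsp yqh ocvk ofixm iiyhj evfwj ooy

Answer: tzj
nsp
yqh
ocvk
ofixm
iiyhj
evfwj
ooy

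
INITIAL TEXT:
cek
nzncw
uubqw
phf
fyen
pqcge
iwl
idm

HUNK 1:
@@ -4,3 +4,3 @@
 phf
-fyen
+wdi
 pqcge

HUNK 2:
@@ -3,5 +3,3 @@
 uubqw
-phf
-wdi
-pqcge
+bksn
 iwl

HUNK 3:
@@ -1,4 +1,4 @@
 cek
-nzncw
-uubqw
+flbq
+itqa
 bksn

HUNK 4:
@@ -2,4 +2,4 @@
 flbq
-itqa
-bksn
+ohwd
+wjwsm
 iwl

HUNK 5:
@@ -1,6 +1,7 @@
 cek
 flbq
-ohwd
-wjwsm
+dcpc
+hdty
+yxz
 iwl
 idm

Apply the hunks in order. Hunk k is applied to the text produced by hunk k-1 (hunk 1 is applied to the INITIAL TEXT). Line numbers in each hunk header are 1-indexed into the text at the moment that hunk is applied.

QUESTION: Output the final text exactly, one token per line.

Answer: cek
flbq
dcpc
hdty
yxz
iwl
idm

Derivation:
Hunk 1: at line 4 remove [fyen] add [wdi] -> 8 lines: cek nzncw uubqw phf wdi pqcge iwl idm
Hunk 2: at line 3 remove [phf,wdi,pqcge] add [bksn] -> 6 lines: cek nzncw uubqw bksn iwl idm
Hunk 3: at line 1 remove [nzncw,uubqw] add [flbq,itqa] -> 6 lines: cek flbq itqa bksn iwl idm
Hunk 4: at line 2 remove [itqa,bksn] add [ohwd,wjwsm] -> 6 lines: cek flbq ohwd wjwsm iwl idm
Hunk 5: at line 1 remove [ohwd,wjwsm] add [dcpc,hdty,yxz] -> 7 lines: cek flbq dcpc hdty yxz iwl idm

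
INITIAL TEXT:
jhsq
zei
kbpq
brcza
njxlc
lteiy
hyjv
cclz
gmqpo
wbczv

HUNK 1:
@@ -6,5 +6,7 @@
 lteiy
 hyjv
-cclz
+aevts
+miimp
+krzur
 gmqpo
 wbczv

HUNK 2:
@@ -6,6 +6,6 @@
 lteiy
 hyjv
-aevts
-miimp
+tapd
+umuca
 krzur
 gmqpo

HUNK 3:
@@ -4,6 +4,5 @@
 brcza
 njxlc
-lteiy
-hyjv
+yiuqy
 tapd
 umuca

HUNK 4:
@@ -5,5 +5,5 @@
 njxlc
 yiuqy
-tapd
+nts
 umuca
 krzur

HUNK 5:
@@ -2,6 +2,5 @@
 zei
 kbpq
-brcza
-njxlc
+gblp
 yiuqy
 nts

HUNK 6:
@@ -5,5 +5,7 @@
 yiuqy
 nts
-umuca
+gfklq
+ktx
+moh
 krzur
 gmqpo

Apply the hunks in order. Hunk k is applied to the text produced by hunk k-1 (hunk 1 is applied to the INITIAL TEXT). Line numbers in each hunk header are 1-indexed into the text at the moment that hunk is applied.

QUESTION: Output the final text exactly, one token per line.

Hunk 1: at line 6 remove [cclz] add [aevts,miimp,krzur] -> 12 lines: jhsq zei kbpq brcza njxlc lteiy hyjv aevts miimp krzur gmqpo wbczv
Hunk 2: at line 6 remove [aevts,miimp] add [tapd,umuca] -> 12 lines: jhsq zei kbpq brcza njxlc lteiy hyjv tapd umuca krzur gmqpo wbczv
Hunk 3: at line 4 remove [lteiy,hyjv] add [yiuqy] -> 11 lines: jhsq zei kbpq brcza njxlc yiuqy tapd umuca krzur gmqpo wbczv
Hunk 4: at line 5 remove [tapd] add [nts] -> 11 lines: jhsq zei kbpq brcza njxlc yiuqy nts umuca krzur gmqpo wbczv
Hunk 5: at line 2 remove [brcza,njxlc] add [gblp] -> 10 lines: jhsq zei kbpq gblp yiuqy nts umuca krzur gmqpo wbczv
Hunk 6: at line 5 remove [umuca] add [gfklq,ktx,moh] -> 12 lines: jhsq zei kbpq gblp yiuqy nts gfklq ktx moh krzur gmqpo wbczv

Answer: jhsq
zei
kbpq
gblp
yiuqy
nts
gfklq
ktx
moh
krzur
gmqpo
wbczv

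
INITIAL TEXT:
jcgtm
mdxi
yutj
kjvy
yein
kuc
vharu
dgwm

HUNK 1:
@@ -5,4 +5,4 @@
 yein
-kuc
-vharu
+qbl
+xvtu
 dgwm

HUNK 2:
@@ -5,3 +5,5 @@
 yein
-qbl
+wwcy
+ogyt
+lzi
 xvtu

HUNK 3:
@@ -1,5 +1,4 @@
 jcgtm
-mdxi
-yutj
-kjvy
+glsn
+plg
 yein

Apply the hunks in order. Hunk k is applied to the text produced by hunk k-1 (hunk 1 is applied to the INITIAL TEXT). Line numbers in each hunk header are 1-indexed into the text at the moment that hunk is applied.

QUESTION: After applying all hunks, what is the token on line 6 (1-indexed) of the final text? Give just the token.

Answer: ogyt

Derivation:
Hunk 1: at line 5 remove [kuc,vharu] add [qbl,xvtu] -> 8 lines: jcgtm mdxi yutj kjvy yein qbl xvtu dgwm
Hunk 2: at line 5 remove [qbl] add [wwcy,ogyt,lzi] -> 10 lines: jcgtm mdxi yutj kjvy yein wwcy ogyt lzi xvtu dgwm
Hunk 3: at line 1 remove [mdxi,yutj,kjvy] add [glsn,plg] -> 9 lines: jcgtm glsn plg yein wwcy ogyt lzi xvtu dgwm
Final line 6: ogyt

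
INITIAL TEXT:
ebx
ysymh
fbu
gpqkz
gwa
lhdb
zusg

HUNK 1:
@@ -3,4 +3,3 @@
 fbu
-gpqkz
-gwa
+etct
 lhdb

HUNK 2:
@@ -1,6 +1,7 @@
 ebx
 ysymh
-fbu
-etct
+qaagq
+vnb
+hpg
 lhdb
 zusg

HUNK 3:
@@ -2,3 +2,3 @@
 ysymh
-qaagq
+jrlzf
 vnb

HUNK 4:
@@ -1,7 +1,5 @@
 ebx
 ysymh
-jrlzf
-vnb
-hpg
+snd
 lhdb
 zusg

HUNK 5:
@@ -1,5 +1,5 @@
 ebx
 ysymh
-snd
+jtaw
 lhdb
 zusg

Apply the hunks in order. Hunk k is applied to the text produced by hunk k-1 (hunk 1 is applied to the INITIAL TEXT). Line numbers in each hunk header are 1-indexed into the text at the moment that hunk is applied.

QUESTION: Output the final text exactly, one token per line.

Hunk 1: at line 3 remove [gpqkz,gwa] add [etct] -> 6 lines: ebx ysymh fbu etct lhdb zusg
Hunk 2: at line 1 remove [fbu,etct] add [qaagq,vnb,hpg] -> 7 lines: ebx ysymh qaagq vnb hpg lhdb zusg
Hunk 3: at line 2 remove [qaagq] add [jrlzf] -> 7 lines: ebx ysymh jrlzf vnb hpg lhdb zusg
Hunk 4: at line 1 remove [jrlzf,vnb,hpg] add [snd] -> 5 lines: ebx ysymh snd lhdb zusg
Hunk 5: at line 1 remove [snd] add [jtaw] -> 5 lines: ebx ysymh jtaw lhdb zusg

Answer: ebx
ysymh
jtaw
lhdb
zusg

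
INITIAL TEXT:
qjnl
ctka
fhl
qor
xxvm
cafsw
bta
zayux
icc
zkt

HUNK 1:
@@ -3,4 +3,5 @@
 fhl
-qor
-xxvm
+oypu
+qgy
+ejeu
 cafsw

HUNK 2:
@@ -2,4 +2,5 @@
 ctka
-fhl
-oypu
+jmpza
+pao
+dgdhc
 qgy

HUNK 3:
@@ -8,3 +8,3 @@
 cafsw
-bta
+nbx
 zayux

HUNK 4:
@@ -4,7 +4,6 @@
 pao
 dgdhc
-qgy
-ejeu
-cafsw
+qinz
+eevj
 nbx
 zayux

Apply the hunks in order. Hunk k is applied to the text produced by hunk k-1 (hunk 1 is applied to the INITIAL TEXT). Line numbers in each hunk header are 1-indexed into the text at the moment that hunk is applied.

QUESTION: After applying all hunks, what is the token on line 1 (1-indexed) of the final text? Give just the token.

Answer: qjnl

Derivation:
Hunk 1: at line 3 remove [qor,xxvm] add [oypu,qgy,ejeu] -> 11 lines: qjnl ctka fhl oypu qgy ejeu cafsw bta zayux icc zkt
Hunk 2: at line 2 remove [fhl,oypu] add [jmpza,pao,dgdhc] -> 12 lines: qjnl ctka jmpza pao dgdhc qgy ejeu cafsw bta zayux icc zkt
Hunk 3: at line 8 remove [bta] add [nbx] -> 12 lines: qjnl ctka jmpza pao dgdhc qgy ejeu cafsw nbx zayux icc zkt
Hunk 4: at line 4 remove [qgy,ejeu,cafsw] add [qinz,eevj] -> 11 lines: qjnl ctka jmpza pao dgdhc qinz eevj nbx zayux icc zkt
Final line 1: qjnl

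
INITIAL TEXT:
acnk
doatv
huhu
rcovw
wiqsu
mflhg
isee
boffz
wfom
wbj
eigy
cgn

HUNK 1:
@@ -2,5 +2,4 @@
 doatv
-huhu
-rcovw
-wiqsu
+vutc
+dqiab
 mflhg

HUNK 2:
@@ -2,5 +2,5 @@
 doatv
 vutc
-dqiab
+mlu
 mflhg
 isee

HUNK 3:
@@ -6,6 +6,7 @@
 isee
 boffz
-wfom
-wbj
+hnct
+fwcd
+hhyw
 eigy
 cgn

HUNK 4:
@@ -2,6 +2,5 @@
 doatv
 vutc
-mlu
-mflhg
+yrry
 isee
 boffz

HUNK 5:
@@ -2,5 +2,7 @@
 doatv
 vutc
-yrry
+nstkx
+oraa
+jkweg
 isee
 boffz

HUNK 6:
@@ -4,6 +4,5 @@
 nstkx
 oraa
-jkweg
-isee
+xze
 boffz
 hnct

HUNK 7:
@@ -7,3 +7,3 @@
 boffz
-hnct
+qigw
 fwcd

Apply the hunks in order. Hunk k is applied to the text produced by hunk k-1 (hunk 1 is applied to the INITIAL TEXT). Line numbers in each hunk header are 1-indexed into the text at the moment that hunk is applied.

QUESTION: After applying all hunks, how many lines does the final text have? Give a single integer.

Answer: 12

Derivation:
Hunk 1: at line 2 remove [huhu,rcovw,wiqsu] add [vutc,dqiab] -> 11 lines: acnk doatv vutc dqiab mflhg isee boffz wfom wbj eigy cgn
Hunk 2: at line 2 remove [dqiab] add [mlu] -> 11 lines: acnk doatv vutc mlu mflhg isee boffz wfom wbj eigy cgn
Hunk 3: at line 6 remove [wfom,wbj] add [hnct,fwcd,hhyw] -> 12 lines: acnk doatv vutc mlu mflhg isee boffz hnct fwcd hhyw eigy cgn
Hunk 4: at line 2 remove [mlu,mflhg] add [yrry] -> 11 lines: acnk doatv vutc yrry isee boffz hnct fwcd hhyw eigy cgn
Hunk 5: at line 2 remove [yrry] add [nstkx,oraa,jkweg] -> 13 lines: acnk doatv vutc nstkx oraa jkweg isee boffz hnct fwcd hhyw eigy cgn
Hunk 6: at line 4 remove [jkweg,isee] add [xze] -> 12 lines: acnk doatv vutc nstkx oraa xze boffz hnct fwcd hhyw eigy cgn
Hunk 7: at line 7 remove [hnct] add [qigw] -> 12 lines: acnk doatv vutc nstkx oraa xze boffz qigw fwcd hhyw eigy cgn
Final line count: 12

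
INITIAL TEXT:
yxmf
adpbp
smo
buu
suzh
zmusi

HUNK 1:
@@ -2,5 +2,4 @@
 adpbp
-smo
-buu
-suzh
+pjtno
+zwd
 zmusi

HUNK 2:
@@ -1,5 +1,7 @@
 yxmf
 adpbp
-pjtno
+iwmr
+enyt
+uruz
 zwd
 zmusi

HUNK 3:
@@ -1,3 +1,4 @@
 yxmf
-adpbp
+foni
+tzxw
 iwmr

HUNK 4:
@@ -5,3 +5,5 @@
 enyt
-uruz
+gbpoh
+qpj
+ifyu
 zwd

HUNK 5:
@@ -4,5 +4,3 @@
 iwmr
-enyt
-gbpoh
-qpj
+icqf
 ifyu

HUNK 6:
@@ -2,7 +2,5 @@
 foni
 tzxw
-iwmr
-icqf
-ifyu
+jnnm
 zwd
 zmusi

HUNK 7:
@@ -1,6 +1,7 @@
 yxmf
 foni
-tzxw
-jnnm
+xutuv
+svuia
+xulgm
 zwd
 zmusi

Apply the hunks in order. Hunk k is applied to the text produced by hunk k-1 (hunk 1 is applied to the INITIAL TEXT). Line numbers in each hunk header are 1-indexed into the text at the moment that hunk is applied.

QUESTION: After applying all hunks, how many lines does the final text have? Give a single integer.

Hunk 1: at line 2 remove [smo,buu,suzh] add [pjtno,zwd] -> 5 lines: yxmf adpbp pjtno zwd zmusi
Hunk 2: at line 1 remove [pjtno] add [iwmr,enyt,uruz] -> 7 lines: yxmf adpbp iwmr enyt uruz zwd zmusi
Hunk 3: at line 1 remove [adpbp] add [foni,tzxw] -> 8 lines: yxmf foni tzxw iwmr enyt uruz zwd zmusi
Hunk 4: at line 5 remove [uruz] add [gbpoh,qpj,ifyu] -> 10 lines: yxmf foni tzxw iwmr enyt gbpoh qpj ifyu zwd zmusi
Hunk 5: at line 4 remove [enyt,gbpoh,qpj] add [icqf] -> 8 lines: yxmf foni tzxw iwmr icqf ifyu zwd zmusi
Hunk 6: at line 2 remove [iwmr,icqf,ifyu] add [jnnm] -> 6 lines: yxmf foni tzxw jnnm zwd zmusi
Hunk 7: at line 1 remove [tzxw,jnnm] add [xutuv,svuia,xulgm] -> 7 lines: yxmf foni xutuv svuia xulgm zwd zmusi
Final line count: 7

Answer: 7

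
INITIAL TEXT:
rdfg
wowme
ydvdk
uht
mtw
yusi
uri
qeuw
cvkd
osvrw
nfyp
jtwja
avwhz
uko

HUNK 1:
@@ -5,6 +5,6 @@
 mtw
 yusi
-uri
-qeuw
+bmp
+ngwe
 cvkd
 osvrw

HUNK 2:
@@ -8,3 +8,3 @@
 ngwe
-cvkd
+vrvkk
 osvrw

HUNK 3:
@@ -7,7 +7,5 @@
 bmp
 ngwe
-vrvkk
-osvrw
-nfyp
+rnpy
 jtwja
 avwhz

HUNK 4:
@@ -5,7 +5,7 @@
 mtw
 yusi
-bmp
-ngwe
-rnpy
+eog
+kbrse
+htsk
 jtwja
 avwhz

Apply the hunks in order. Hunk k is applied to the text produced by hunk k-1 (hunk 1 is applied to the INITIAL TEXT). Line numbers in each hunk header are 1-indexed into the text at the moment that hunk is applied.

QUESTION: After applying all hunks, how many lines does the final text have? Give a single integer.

Answer: 12

Derivation:
Hunk 1: at line 5 remove [uri,qeuw] add [bmp,ngwe] -> 14 lines: rdfg wowme ydvdk uht mtw yusi bmp ngwe cvkd osvrw nfyp jtwja avwhz uko
Hunk 2: at line 8 remove [cvkd] add [vrvkk] -> 14 lines: rdfg wowme ydvdk uht mtw yusi bmp ngwe vrvkk osvrw nfyp jtwja avwhz uko
Hunk 3: at line 7 remove [vrvkk,osvrw,nfyp] add [rnpy] -> 12 lines: rdfg wowme ydvdk uht mtw yusi bmp ngwe rnpy jtwja avwhz uko
Hunk 4: at line 5 remove [bmp,ngwe,rnpy] add [eog,kbrse,htsk] -> 12 lines: rdfg wowme ydvdk uht mtw yusi eog kbrse htsk jtwja avwhz uko
Final line count: 12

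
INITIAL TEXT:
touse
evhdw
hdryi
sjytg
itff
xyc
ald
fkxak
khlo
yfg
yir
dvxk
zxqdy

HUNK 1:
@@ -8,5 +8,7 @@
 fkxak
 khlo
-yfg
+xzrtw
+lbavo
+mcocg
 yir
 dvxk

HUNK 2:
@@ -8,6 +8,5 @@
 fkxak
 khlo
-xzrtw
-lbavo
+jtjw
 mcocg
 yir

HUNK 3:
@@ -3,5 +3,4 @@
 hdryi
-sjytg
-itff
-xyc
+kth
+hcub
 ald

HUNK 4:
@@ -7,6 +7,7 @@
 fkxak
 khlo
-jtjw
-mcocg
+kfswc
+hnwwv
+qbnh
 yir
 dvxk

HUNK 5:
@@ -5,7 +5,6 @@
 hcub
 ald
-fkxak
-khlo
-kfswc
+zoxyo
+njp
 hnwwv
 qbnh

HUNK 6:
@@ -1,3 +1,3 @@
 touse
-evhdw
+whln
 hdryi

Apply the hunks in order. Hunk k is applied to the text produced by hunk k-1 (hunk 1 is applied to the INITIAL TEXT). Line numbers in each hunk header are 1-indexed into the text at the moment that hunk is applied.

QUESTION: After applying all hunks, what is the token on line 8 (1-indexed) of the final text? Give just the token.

Hunk 1: at line 8 remove [yfg] add [xzrtw,lbavo,mcocg] -> 15 lines: touse evhdw hdryi sjytg itff xyc ald fkxak khlo xzrtw lbavo mcocg yir dvxk zxqdy
Hunk 2: at line 8 remove [xzrtw,lbavo] add [jtjw] -> 14 lines: touse evhdw hdryi sjytg itff xyc ald fkxak khlo jtjw mcocg yir dvxk zxqdy
Hunk 3: at line 3 remove [sjytg,itff,xyc] add [kth,hcub] -> 13 lines: touse evhdw hdryi kth hcub ald fkxak khlo jtjw mcocg yir dvxk zxqdy
Hunk 4: at line 7 remove [jtjw,mcocg] add [kfswc,hnwwv,qbnh] -> 14 lines: touse evhdw hdryi kth hcub ald fkxak khlo kfswc hnwwv qbnh yir dvxk zxqdy
Hunk 5: at line 5 remove [fkxak,khlo,kfswc] add [zoxyo,njp] -> 13 lines: touse evhdw hdryi kth hcub ald zoxyo njp hnwwv qbnh yir dvxk zxqdy
Hunk 6: at line 1 remove [evhdw] add [whln] -> 13 lines: touse whln hdryi kth hcub ald zoxyo njp hnwwv qbnh yir dvxk zxqdy
Final line 8: njp

Answer: njp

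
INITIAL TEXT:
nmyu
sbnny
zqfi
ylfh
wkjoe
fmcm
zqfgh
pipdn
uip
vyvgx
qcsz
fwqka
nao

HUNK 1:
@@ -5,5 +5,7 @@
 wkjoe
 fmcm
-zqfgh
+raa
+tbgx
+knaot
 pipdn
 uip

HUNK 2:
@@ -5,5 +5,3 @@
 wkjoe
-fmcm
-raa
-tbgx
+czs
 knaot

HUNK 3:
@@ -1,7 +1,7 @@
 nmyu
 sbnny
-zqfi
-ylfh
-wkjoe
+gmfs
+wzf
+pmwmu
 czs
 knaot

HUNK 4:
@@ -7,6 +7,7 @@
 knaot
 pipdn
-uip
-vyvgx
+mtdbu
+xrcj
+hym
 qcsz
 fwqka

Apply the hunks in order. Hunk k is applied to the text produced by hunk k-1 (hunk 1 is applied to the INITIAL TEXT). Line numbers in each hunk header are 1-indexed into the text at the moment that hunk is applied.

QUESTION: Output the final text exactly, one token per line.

Hunk 1: at line 5 remove [zqfgh] add [raa,tbgx,knaot] -> 15 lines: nmyu sbnny zqfi ylfh wkjoe fmcm raa tbgx knaot pipdn uip vyvgx qcsz fwqka nao
Hunk 2: at line 5 remove [fmcm,raa,tbgx] add [czs] -> 13 lines: nmyu sbnny zqfi ylfh wkjoe czs knaot pipdn uip vyvgx qcsz fwqka nao
Hunk 3: at line 1 remove [zqfi,ylfh,wkjoe] add [gmfs,wzf,pmwmu] -> 13 lines: nmyu sbnny gmfs wzf pmwmu czs knaot pipdn uip vyvgx qcsz fwqka nao
Hunk 4: at line 7 remove [uip,vyvgx] add [mtdbu,xrcj,hym] -> 14 lines: nmyu sbnny gmfs wzf pmwmu czs knaot pipdn mtdbu xrcj hym qcsz fwqka nao

Answer: nmyu
sbnny
gmfs
wzf
pmwmu
czs
knaot
pipdn
mtdbu
xrcj
hym
qcsz
fwqka
nao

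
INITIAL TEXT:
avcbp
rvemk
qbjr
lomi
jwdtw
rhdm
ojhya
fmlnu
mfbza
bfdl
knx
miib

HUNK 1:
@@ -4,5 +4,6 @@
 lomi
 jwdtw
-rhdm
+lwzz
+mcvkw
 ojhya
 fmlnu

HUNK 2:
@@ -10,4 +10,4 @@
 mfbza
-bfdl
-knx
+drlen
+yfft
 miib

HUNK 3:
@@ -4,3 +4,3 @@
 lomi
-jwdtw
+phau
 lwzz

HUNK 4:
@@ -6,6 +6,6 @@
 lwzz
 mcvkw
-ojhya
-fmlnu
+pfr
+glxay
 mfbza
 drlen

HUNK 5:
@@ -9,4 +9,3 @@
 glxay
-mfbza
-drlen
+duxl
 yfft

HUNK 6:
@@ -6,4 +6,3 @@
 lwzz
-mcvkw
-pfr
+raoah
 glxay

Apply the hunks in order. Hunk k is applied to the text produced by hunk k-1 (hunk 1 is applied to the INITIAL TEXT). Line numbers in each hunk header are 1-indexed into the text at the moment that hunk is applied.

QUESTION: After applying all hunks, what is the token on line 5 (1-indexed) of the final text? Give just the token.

Answer: phau

Derivation:
Hunk 1: at line 4 remove [rhdm] add [lwzz,mcvkw] -> 13 lines: avcbp rvemk qbjr lomi jwdtw lwzz mcvkw ojhya fmlnu mfbza bfdl knx miib
Hunk 2: at line 10 remove [bfdl,knx] add [drlen,yfft] -> 13 lines: avcbp rvemk qbjr lomi jwdtw lwzz mcvkw ojhya fmlnu mfbza drlen yfft miib
Hunk 3: at line 4 remove [jwdtw] add [phau] -> 13 lines: avcbp rvemk qbjr lomi phau lwzz mcvkw ojhya fmlnu mfbza drlen yfft miib
Hunk 4: at line 6 remove [ojhya,fmlnu] add [pfr,glxay] -> 13 lines: avcbp rvemk qbjr lomi phau lwzz mcvkw pfr glxay mfbza drlen yfft miib
Hunk 5: at line 9 remove [mfbza,drlen] add [duxl] -> 12 lines: avcbp rvemk qbjr lomi phau lwzz mcvkw pfr glxay duxl yfft miib
Hunk 6: at line 6 remove [mcvkw,pfr] add [raoah] -> 11 lines: avcbp rvemk qbjr lomi phau lwzz raoah glxay duxl yfft miib
Final line 5: phau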